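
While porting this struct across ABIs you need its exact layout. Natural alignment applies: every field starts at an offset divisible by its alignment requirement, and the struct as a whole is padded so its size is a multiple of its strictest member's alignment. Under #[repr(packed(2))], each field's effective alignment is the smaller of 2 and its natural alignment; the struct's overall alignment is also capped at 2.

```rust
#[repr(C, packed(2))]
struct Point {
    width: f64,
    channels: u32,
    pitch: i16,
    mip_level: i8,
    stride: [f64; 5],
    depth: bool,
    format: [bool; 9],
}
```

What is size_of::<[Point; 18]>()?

width at 0 (size 8, align 2) → ends 8
channels at 8 (size 4, align 2) → ends 12
pitch at 12 (size 2, align 2) → ends 14
mip_level at 14 (size 1, align 1) → ends 15
pad 1 to align 2 for stride
stride at 16 (size 40, align 2) → ends 56
depth at 56 (size 1, align 1) → ends 57
format at 57 (size 9, align 1) → ends 66
total 66 bytes, alignment 2
array of 18: 18 × 66 = 1188

1188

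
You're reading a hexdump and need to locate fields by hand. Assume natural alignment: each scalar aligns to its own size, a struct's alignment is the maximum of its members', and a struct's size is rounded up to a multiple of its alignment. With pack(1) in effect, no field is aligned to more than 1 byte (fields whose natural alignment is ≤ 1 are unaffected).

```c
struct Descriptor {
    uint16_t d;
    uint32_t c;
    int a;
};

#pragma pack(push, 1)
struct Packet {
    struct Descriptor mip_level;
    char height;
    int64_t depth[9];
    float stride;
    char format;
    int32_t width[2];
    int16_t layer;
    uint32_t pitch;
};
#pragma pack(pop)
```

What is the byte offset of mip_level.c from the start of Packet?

Descriptor: @0: d [2B, align 2] → 2; +2 pad (align 4); @4: c [4B, align 4] → 8; @8: a [4B, align 4] → 12; size 12, align 4
@0: mip_level [12B, align 1] → 12
within Descriptor: c at 4
0 + 4 = 4

4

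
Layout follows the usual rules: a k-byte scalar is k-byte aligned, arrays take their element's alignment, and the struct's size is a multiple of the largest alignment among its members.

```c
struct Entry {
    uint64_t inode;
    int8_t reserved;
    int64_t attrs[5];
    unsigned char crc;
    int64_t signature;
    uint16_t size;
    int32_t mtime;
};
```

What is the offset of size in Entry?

@0: inode [8B, align 8] → 8
@8: reserved [1B, align 1] → 9
+7 pad (align 8)
@16: attrs [40B, align 8] → 56
@56: crc [1B, align 1] → 57
+7 pad (align 8)
@64: signature [8B, align 8] → 72
@72: size [2B, align 2] → 74

72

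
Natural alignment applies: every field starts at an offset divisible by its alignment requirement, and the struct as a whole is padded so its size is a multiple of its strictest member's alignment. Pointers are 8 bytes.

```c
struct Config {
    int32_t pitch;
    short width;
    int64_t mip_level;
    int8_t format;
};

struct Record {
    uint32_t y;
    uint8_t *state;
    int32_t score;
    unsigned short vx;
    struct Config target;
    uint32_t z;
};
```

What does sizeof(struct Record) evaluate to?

Config: pitch at 0 (size 4, align 4) → ends 4; width at 4 (size 2, align 2) → ends 6; pad 2 to align 8 for mip_level; mip_level at 8 (size 8, align 8) → ends 16; format at 16 (size 1, align 1) → ends 17; tail pad 7 to reach multiple of 8; total 24 bytes, alignment 8
y at 0 (size 4, align 4) → ends 4
pad 4 to align 8 for state
state at 8 (size 8, align 8) → ends 16
score at 16 (size 4, align 4) → ends 20
vx at 20 (size 2, align 2) → ends 22
pad 2 to align 8 for target
target at 24 (size 24, align 8) → ends 48
z at 48 (size 4, align 4) → ends 52
tail pad 4 to reach multiple of 8
total 56 bytes, alignment 8

56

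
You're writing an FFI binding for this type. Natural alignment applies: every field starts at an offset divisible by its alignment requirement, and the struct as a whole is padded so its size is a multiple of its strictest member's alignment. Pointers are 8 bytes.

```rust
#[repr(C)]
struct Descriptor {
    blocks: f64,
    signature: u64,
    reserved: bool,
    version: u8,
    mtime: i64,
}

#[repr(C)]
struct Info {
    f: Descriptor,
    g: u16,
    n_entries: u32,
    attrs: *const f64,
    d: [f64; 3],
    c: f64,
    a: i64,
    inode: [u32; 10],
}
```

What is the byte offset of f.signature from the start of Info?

Descriptor: 0..8  blocks  (8B, 8-aligned); 8..16  signature  (8B, 8-aligned); 16..17  reserved  (1B, 1-aligned); 17..18  version  (1B, 1-aligned); 18..24  -- padding (6B); 24..32  mtime  (8B, 8-aligned); sizeof = 32, alignof = 8
0..32  f  (32B, 8-aligned)
within Descriptor: signature at 8
0 + 8 = 8

8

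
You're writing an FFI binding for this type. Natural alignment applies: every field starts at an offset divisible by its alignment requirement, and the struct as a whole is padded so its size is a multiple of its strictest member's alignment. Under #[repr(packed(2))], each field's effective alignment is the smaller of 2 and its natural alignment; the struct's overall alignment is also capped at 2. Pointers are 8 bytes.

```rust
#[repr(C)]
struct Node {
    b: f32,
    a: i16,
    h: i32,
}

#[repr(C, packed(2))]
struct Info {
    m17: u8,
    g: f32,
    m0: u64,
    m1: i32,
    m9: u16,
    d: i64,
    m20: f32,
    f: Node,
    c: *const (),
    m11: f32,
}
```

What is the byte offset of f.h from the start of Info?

Node: b at 0 (size 4, align 4) → ends 4; a at 4 (size 2, align 2) → ends 6; pad 2 to align 4 for h; h at 8 (size 4, align 4) → ends 12; total 12 bytes, alignment 4
m17 at 0 (size 1, align 1) → ends 1
pad 1 to align 2 for g
g at 2 (size 4, align 2) → ends 6
m0 at 6 (size 8, align 2) → ends 14
m1 at 14 (size 4, align 2) → ends 18
m9 at 18 (size 2, align 2) → ends 20
d at 20 (size 8, align 2) → ends 28
m20 at 28 (size 4, align 2) → ends 32
f at 32 (size 12, align 2) → ends 44
within Node: h at 8
32 + 8 = 40

40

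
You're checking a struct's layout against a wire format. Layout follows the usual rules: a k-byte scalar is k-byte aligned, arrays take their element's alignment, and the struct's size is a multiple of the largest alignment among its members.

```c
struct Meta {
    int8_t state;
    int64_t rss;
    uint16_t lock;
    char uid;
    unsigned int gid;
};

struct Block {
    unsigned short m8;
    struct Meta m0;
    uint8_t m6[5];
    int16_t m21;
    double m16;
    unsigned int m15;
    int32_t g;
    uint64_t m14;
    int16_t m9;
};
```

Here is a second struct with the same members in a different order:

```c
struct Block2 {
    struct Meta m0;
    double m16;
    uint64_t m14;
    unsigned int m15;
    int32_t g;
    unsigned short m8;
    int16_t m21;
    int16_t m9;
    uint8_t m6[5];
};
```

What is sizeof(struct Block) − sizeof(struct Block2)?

8

Meta: @0: state [1B, align 1] → 1; +7 pad (align 8); @8: rss [8B, align 8] → 16; @16: lock [2B, align 2] → 18; @18: uid [1B, align 1] → 19; +1 pad (align 4); @20: gid [4B, align 4] → 24; size 24, align 8
@0: m8 [2B, align 2] → 2
+6 pad (align 8)
@8: m0 [24B, align 8] → 32
@32: m6 [5B, align 1] → 37
+1 pad (align 2)
@38: m21 [2B, align 2] → 40
@40: m16 [8B, align 8] → 48
@48: m15 [4B, align 4] → 52
@52: g [4B, align 4] → 56
@56: m14 [8B, align 8] → 64
@64: m9 [2B, align 2] → 66
+6 tail pad (align 8)
size 72, align 8
— Block2 —
@0: m0 [24B, align 8] → 24
@24: m16 [8B, align 8] → 32
@32: m14 [8B, align 8] → 40
@40: m15 [4B, align 4] → 44
@44: g [4B, align 4] → 48
@48: m8 [2B, align 2] → 50
@50: m21 [2B, align 2] → 52
@52: m9 [2B, align 2] → 54
@54: m6 [5B, align 1] → 59
+5 tail pad (align 8)
size 64, align 8
72 − 64 = 8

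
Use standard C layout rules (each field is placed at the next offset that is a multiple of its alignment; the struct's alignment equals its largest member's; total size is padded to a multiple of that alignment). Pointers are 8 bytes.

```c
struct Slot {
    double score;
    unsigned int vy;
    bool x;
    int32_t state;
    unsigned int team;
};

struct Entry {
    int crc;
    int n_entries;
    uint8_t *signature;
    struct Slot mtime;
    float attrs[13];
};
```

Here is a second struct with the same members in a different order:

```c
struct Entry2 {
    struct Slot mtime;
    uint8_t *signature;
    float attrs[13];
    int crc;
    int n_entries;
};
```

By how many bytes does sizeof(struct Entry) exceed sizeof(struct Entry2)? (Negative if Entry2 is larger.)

0

Slot: @0: score [8B, align 8] → 8; @8: vy [4B, align 4] → 12; @12: x [1B, align 1] → 13; +3 pad (align 4); @16: state [4B, align 4] → 20; @20: team [4B, align 4] → 24; size 24, align 8
@0: crc [4B, align 4] → 4
@4: n_entries [4B, align 4] → 8
@8: signature [8B, align 8] → 16
@16: mtime [24B, align 8] → 40
@40: attrs [52B, align 4] → 92
+4 tail pad (align 8)
size 96, align 8
— Entry2 —
@0: mtime [24B, align 8] → 24
@24: signature [8B, align 8] → 32
@32: attrs [52B, align 4] → 84
@84: crc [4B, align 4] → 88
@88: n_entries [4B, align 4] → 92
+4 tail pad (align 8)
size 96, align 8
96 − 96 = 0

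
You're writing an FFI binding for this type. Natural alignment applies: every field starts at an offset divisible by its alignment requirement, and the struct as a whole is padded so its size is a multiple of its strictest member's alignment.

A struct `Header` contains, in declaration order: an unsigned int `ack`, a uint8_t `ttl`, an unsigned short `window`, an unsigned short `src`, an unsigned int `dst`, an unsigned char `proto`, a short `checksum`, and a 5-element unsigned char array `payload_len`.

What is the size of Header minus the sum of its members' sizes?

@0: ack [4B, align 4] → 4
@4: ttl [1B, align 1] → 5
+1 pad (align 2)
@6: window [2B, align 2] → 8
@8: src [2B, align 2] → 10
+2 pad (align 4)
@12: dst [4B, align 4] → 16
@16: proto [1B, align 1] → 17
+1 pad (align 2)
@18: checksum [2B, align 2] → 20
@20: payload_len [5B, align 1] → 25
+3 tail pad (align 4)
size 28, align 4
data bytes 21, size 28 → padding 7

7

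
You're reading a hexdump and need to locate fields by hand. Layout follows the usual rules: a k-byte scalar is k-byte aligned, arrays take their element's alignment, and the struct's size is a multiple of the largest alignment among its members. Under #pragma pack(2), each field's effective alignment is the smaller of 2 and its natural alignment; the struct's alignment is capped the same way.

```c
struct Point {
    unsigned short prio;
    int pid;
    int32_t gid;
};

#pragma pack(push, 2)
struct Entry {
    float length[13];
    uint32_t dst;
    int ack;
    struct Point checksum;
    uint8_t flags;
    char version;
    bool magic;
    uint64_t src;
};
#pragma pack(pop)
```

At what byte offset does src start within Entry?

76

Point: @0: prio [2B, align 2] → 2; +2 pad (align 4); @4: pid [4B, align 4] → 8; @8: gid [4B, align 4] → 12; size 12, align 4
@0: length [52B, align 2] → 52
@52: dst [4B, align 2] → 56
@56: ack [4B, align 2] → 60
@60: checksum [12B, align 2] → 72
@72: flags [1B, align 1] → 73
@73: version [1B, align 1] → 74
@74: magic [1B, align 1] → 75
+1 pad (align 2)
@76: src [8B, align 2] → 84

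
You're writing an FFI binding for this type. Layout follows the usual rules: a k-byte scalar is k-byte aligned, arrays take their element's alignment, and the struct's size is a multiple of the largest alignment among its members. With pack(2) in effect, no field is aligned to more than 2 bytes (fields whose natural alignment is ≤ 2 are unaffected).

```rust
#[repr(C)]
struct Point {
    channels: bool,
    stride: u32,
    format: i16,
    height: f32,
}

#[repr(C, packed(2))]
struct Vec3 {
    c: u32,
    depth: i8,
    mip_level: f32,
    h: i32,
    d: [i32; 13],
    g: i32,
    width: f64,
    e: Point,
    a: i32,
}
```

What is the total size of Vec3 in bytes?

Point: channels at 0 (size 1, align 1) → ends 1; pad 3 to align 4 for stride; stride at 4 (size 4, align 4) → ends 8; format at 8 (size 2, align 2) → ends 10; pad 2 to align 4 for height; height at 12 (size 4, align 4) → ends 16; total 16 bytes, alignment 4
c at 0 (size 4, align 2) → ends 4
depth at 4 (size 1, align 1) → ends 5
pad 1 to align 2 for mip_level
mip_level at 6 (size 4, align 2) → ends 10
h at 10 (size 4, align 2) → ends 14
d at 14 (size 52, align 2) → ends 66
g at 66 (size 4, align 2) → ends 70
width at 70 (size 8, align 2) → ends 78
e at 78 (size 16, align 2) → ends 94
a at 94 (size 4, align 2) → ends 98
total 98 bytes, alignment 2

98 bytes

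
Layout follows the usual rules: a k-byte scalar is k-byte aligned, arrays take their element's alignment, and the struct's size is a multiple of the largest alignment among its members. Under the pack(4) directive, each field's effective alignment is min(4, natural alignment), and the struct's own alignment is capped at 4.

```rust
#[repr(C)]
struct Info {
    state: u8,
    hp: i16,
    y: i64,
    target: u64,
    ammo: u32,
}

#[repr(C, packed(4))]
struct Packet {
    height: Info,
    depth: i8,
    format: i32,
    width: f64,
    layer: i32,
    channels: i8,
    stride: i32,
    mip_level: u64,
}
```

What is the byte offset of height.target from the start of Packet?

Info: 0..1  state  (1B, 1-aligned); 1..2  -- padding (1B); 2..4  hp  (2B, 2-aligned); 4..8  -- padding (4B); 8..16  y  (8B, 8-aligned); 16..24  target  (8B, 8-aligned); 24..28  ammo  (4B, 4-aligned); 28..32  -- tail padding (4B); sizeof = 32, alignof = 8
0..32  height  (32B, 4-aligned)
within Info: target at 16
0 + 16 = 16

16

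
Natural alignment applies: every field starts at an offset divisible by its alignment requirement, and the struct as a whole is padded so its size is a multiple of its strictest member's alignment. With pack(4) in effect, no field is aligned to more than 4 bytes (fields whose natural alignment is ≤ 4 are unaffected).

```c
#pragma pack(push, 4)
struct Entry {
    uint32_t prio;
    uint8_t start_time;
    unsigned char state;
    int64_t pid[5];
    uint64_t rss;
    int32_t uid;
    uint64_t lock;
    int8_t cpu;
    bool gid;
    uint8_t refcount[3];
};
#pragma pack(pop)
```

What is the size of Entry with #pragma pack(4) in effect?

76

@0: prio [4B, align 4] → 4
@4: start_time [1B, align 1] → 5
@5: state [1B, align 1] → 6
+2 pad (align 4)
@8: pid [40B, align 4] → 48
@48: rss [8B, align 4] → 56
@56: uid [4B, align 4] → 60
@60: lock [8B, align 4] → 68
@68: cpu [1B, align 1] → 69
@69: gid [1B, align 1] → 70
@70: refcount [3B, align 1] → 73
+3 tail pad (align 4)
size 76, align 4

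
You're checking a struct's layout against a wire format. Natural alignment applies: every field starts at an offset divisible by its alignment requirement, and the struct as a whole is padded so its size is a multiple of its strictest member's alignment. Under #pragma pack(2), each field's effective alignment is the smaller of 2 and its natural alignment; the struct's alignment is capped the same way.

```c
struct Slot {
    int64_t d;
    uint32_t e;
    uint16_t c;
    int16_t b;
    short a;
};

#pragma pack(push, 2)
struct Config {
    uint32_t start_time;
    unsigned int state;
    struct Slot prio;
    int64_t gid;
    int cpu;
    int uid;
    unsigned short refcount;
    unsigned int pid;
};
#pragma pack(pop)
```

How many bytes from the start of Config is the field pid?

Slot: @0: d [8B, align 8] → 8; @8: e [4B, align 4] → 12; @12: c [2B, align 2] → 14; @14: b [2B, align 2] → 16; @16: a [2B, align 2] → 18; +6 tail pad (align 8); size 24, align 8
@0: start_time [4B, align 2] → 4
@4: state [4B, align 2] → 8
@8: prio [24B, align 2] → 32
@32: gid [8B, align 2] → 40
@40: cpu [4B, align 2] → 44
@44: uid [4B, align 2] → 48
@48: refcount [2B, align 2] → 50
@50: pid [4B, align 2] → 54

50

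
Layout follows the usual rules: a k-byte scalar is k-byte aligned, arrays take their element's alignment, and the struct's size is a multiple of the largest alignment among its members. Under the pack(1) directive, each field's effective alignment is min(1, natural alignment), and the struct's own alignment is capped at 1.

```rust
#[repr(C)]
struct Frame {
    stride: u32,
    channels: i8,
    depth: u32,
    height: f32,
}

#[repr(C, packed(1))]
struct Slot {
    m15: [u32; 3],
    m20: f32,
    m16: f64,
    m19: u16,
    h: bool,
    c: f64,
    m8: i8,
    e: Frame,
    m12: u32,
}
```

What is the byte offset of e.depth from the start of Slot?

Frame: stride at 0 (size 4, align 4) → ends 4; channels at 4 (size 1, align 1) → ends 5; pad 3 to align 4 for depth; depth at 8 (size 4, align 4) → ends 12; height at 12 (size 4, align 4) → ends 16; total 16 bytes, alignment 4
m15 at 0 (size 12, align 1) → ends 12
m20 at 12 (size 4, align 1) → ends 16
m16 at 16 (size 8, align 1) → ends 24
m19 at 24 (size 2, align 1) → ends 26
h at 26 (size 1, align 1) → ends 27
c at 27 (size 8, align 1) → ends 35
m8 at 35 (size 1, align 1) → ends 36
e at 36 (size 16, align 1) → ends 52
within Frame: depth at 8
36 + 8 = 44

44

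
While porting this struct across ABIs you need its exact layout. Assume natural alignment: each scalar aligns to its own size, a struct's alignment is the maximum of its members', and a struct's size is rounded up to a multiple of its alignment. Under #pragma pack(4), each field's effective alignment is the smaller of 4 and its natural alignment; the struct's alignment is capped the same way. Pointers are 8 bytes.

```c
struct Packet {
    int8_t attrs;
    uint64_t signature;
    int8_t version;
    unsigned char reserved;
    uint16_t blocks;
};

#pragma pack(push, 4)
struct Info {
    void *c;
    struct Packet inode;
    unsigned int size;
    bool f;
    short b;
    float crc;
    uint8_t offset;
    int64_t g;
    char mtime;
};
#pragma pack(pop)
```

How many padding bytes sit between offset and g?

3

Packet: @0: attrs [1B, align 1] → 1; +7 pad (align 8); @8: signature [8B, align 8] → 16; @16: version [1B, align 1] → 17; @17: reserved [1B, align 1] → 18; @18: blocks [2B, align 2] → 20; +4 tail pad (align 8); size 24, align 8
@0: c [8B, align 4] → 8
@8: inode [24B, align 4] → 32
@32: size [4B, align 4] → 36
@36: f [1B, align 1] → 37
+1 pad (align 2)
@38: b [2B, align 2] → 40
@40: crc [4B, align 4] → 44
@44: offset [1B, align 1] → 45
+3 pad (align 4)
@48: g [8B, align 4] → 56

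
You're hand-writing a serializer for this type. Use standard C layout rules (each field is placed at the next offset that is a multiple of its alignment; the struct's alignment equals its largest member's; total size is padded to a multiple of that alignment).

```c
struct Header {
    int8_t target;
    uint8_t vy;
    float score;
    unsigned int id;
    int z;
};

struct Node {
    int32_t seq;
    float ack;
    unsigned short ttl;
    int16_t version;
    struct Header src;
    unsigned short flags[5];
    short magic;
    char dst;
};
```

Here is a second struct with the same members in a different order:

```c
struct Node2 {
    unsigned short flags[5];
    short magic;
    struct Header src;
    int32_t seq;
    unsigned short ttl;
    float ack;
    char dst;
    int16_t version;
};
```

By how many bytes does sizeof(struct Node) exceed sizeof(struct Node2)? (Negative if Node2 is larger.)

Header: @0: target [1B, align 1] → 1; @1: vy [1B, align 1] → 2; +2 pad (align 4); @4: score [4B, align 4] → 8; @8: id [4B, align 4] → 12; @12: z [4B, align 4] → 16; size 16, align 4
@0: seq [4B, align 4] → 4
@4: ack [4B, align 4] → 8
@8: ttl [2B, align 2] → 10
@10: version [2B, align 2] → 12
@12: src [16B, align 4] → 28
@28: flags [10B, align 2] → 38
@38: magic [2B, align 2] → 40
@40: dst [1B, align 1] → 41
+3 tail pad (align 4)
size 44, align 4
— Node2 —
@0: flags [10B, align 2] → 10
@10: magic [2B, align 2] → 12
@12: src [16B, align 4] → 28
@28: seq [4B, align 4] → 32
@32: ttl [2B, align 2] → 34
+2 pad (align 4)
@36: ack [4B, align 4] → 40
@40: dst [1B, align 1] → 41
+1 pad (align 2)
@42: version [2B, align 2] → 44
size 44, align 4
44 − 44 = 0

0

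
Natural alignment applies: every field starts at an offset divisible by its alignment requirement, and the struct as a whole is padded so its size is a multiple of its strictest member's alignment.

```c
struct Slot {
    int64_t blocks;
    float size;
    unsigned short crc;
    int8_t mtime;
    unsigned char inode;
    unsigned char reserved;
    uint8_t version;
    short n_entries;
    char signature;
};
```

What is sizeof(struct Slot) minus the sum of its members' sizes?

blocks at 0 (size 8, align 8) → ends 8
size at 8 (size 4, align 4) → ends 12
crc at 12 (size 2, align 2) → ends 14
mtime at 14 (size 1, align 1) → ends 15
inode at 15 (size 1, align 1) → ends 16
reserved at 16 (size 1, align 1) → ends 17
version at 17 (size 1, align 1) → ends 18
n_entries at 18 (size 2, align 2) → ends 20
signature at 20 (size 1, align 1) → ends 21
tail pad 3 to reach multiple of 8
total 24 bytes, alignment 8
data bytes 21, size 24 → padding 3

3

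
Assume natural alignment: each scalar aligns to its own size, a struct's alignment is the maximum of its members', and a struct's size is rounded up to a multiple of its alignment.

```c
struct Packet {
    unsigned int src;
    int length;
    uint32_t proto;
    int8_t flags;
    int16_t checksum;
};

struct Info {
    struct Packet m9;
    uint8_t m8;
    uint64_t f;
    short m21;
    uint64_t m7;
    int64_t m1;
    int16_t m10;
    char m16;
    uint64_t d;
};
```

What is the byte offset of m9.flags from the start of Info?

Packet: @0: src [4B, align 4] → 4; @4: length [4B, align 4] → 8; @8: proto [4B, align 4] → 12; @12: flags [1B, align 1] → 13; +1 pad (align 2); @14: checksum [2B, align 2] → 16; size 16, align 4
@0: m9 [16B, align 4] → 16
within Packet: flags at 12
0 + 12 = 12

12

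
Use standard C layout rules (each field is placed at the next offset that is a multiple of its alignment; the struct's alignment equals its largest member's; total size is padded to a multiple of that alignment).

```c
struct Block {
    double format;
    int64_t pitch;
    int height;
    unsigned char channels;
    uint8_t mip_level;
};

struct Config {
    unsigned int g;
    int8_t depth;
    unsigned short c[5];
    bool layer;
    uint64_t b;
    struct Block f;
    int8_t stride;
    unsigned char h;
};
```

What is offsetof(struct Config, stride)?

56

Block: 0..8  format  (8B, 8-aligned); 8..16  pitch  (8B, 8-aligned); 16..20  height  (4B, 4-aligned); 20..21  channels  (1B, 1-aligned); 21..22  mip_level  (1B, 1-aligned); 22..24  -- tail padding (2B); sizeof = 24, alignof = 8
0..4  g  (4B, 4-aligned)
4..5  depth  (1B, 1-aligned)
5..6  -- padding (1B)
6..16  c  (10B, 2-aligned)
16..17  layer  (1B, 1-aligned)
17..24  -- padding (7B)
24..32  b  (8B, 8-aligned)
32..56  f  (24B, 8-aligned)
56..57  stride  (1B, 1-aligned)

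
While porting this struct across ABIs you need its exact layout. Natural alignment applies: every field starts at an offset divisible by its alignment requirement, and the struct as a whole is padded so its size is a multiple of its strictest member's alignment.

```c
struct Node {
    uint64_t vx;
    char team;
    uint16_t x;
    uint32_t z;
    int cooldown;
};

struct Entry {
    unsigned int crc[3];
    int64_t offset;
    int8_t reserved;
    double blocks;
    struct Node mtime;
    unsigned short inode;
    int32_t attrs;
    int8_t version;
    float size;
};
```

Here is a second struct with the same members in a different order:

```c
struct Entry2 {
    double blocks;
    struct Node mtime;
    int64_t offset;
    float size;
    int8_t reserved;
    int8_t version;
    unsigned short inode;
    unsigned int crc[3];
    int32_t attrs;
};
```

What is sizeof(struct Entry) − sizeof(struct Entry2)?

16

Node: vx at 0 (size 8, align 8) → ends 8; team at 8 (size 1, align 1) → ends 9; pad 1 to align 2 for x; x at 10 (size 2, align 2) → ends 12; z at 12 (size 4, align 4) → ends 16; cooldown at 16 (size 4, align 4) → ends 20; tail pad 4 to reach multiple of 8; total 24 bytes, alignment 8
crc at 0 (size 12, align 4) → ends 12
pad 4 to align 8 for offset
offset at 16 (size 8, align 8) → ends 24
reserved at 24 (size 1, align 1) → ends 25
pad 7 to align 8 for blocks
blocks at 32 (size 8, align 8) → ends 40
mtime at 40 (size 24, align 8) → ends 64
inode at 64 (size 2, align 2) → ends 66
pad 2 to align 4 for attrs
attrs at 68 (size 4, align 4) → ends 72
version at 72 (size 1, align 1) → ends 73
pad 3 to align 4 for size
size at 76 (size 4, align 4) → ends 80
total 80 bytes, alignment 8
— Entry2 —
blocks at 0 (size 8, align 8) → ends 8
mtime at 8 (size 24, align 8) → ends 32
offset at 32 (size 8, align 8) → ends 40
size at 40 (size 4, align 4) → ends 44
reserved at 44 (size 1, align 1) → ends 45
version at 45 (size 1, align 1) → ends 46
inode at 46 (size 2, align 2) → ends 48
crc at 48 (size 12, align 4) → ends 60
attrs at 60 (size 4, align 4) → ends 64
total 64 bytes, alignment 8
80 − 64 = 16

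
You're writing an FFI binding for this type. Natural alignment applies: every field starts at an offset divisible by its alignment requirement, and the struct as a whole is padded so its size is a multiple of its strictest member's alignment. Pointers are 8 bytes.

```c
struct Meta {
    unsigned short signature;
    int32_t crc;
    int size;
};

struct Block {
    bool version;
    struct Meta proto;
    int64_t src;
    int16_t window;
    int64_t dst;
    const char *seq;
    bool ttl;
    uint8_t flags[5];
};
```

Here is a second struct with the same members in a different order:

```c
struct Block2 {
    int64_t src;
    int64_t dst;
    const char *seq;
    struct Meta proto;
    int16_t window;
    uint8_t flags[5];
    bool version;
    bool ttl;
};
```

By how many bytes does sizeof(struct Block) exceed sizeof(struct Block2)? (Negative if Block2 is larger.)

8

Meta: @0: signature [2B, align 2] → 2; +2 pad (align 4); @4: crc [4B, align 4] → 8; @8: size [4B, align 4] → 12; size 12, align 4
@0: version [1B, align 1] → 1
+3 pad (align 4)
@4: proto [12B, align 4] → 16
@16: src [8B, align 8] → 24
@24: window [2B, align 2] → 26
+6 pad (align 8)
@32: dst [8B, align 8] → 40
@40: seq [8B, align 8] → 48
@48: ttl [1B, align 1] → 49
@49: flags [5B, align 1] → 54
+2 tail pad (align 8)
size 56, align 8
— Block2 —
@0: src [8B, align 8] → 8
@8: dst [8B, align 8] → 16
@16: seq [8B, align 8] → 24
@24: proto [12B, align 4] → 36
@36: window [2B, align 2] → 38
@38: flags [5B, align 1] → 43
@43: version [1B, align 1] → 44
@44: ttl [1B, align 1] → 45
+3 tail pad (align 8)
size 48, align 8
56 − 48 = 8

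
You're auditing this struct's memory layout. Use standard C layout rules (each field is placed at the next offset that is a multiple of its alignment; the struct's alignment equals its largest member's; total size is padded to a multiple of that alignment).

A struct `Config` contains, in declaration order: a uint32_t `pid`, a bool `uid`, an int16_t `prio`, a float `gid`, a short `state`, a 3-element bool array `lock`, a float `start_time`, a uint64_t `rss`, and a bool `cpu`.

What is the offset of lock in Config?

pid at 0 (size 4, align 4) → ends 4
uid at 4 (size 1, align 1) → ends 5
pad 1 to align 2 for prio
prio at 6 (size 2, align 2) → ends 8
gid at 8 (size 4, align 4) → ends 12
state at 12 (size 2, align 2) → ends 14
lock at 14 (size 3, align 1) → ends 17

14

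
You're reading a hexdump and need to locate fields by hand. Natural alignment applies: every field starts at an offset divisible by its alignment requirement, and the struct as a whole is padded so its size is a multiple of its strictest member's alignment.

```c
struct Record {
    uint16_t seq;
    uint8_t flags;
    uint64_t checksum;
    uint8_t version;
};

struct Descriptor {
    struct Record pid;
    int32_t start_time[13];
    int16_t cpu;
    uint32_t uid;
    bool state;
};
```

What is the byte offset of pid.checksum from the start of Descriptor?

8

Record: 0..2  seq  (2B, 2-aligned); 2..3  flags  (1B, 1-aligned); 3..8  -- padding (5B); 8..16  checksum  (8B, 8-aligned); 16..17  version  (1B, 1-aligned); 17..24  -- tail padding (7B); sizeof = 24, alignof = 8
0..24  pid  (24B, 8-aligned)
within Record: checksum at 8
0 + 8 = 8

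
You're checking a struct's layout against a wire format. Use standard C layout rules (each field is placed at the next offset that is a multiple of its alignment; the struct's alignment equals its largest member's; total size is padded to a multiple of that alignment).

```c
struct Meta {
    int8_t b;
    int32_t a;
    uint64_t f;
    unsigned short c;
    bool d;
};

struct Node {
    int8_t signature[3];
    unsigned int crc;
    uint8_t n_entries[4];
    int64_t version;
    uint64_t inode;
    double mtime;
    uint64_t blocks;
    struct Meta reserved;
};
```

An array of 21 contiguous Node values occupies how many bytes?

Meta: 0..1  b  (1B, 1-aligned); 1..4  -- padding (3B); 4..8  a  (4B, 4-aligned); 8..16  f  (8B, 8-aligned); 16..18  c  (2B, 2-aligned); 18..19  d  (1B, 1-aligned); 19..24  -- tail padding (5B); sizeof = 24, alignof = 8
0..3  signature  (3B, 1-aligned)
3..4  -- padding (1B)
4..8  crc  (4B, 4-aligned)
8..12  n_entries  (4B, 1-aligned)
12..16  -- padding (4B)
16..24  version  (8B, 8-aligned)
24..32  inode  (8B, 8-aligned)
32..40  mtime  (8B, 8-aligned)
40..48  blocks  (8B, 8-aligned)
48..72  reserved  (24B, 8-aligned)
sizeof = 72, alignof = 8
array of 21: 21 × 72 = 1512

1512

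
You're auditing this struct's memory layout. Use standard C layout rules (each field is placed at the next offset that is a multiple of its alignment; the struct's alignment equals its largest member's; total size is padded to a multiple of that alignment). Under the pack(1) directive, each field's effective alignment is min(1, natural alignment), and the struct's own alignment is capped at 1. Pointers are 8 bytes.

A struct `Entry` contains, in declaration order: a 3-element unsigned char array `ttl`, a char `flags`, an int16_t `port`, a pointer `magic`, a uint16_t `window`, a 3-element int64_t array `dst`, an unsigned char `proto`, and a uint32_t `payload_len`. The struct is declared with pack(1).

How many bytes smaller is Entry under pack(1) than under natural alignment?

11

natural layout:
  @0: ttl [3B, align 1] → 3
  @3: flags [1B, align 1] → 4
  @4: port [2B, align 2] → 6
  +2 pad (align 8)
  @8: magic [8B, align 8] → 16
  @16: window [2B, align 2] → 18
  +6 pad (align 8)
  @24: dst [24B, align 8] → 48
  @48: proto [1B, align 1] → 49
  +3 pad (align 4)
  @52: payload_len [4B, align 4] → 56
  size 56, align 8
packed(1) layout:
  @0: ttl [3B, align 1] → 3
  @3: flags [1B, align 1] → 4
  @4: port [2B, align 1] → 6
  @6: magic [8B, align 1] → 14
  @14: window [2B, align 1] → 16
  @16: dst [24B, align 1] → 40
  @40: proto [1B, align 1] → 41
  @41: payload_len [4B, align 1] → 45
  size 45, align 1
56 − 45 = 11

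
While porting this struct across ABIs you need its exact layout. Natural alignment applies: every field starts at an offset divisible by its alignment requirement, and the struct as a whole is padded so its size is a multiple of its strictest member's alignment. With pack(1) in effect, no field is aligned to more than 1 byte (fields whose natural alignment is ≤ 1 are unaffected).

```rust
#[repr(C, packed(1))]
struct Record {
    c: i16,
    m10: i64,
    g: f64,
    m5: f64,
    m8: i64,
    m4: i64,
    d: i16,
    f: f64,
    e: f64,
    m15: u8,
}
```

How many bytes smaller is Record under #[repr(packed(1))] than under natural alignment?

19

natural layout:
  0..2  c  (2B, 2-aligned)
  2..8  -- padding (6B)
  8..16  m10  (8B, 8-aligned)
  16..24  g  (8B, 8-aligned)
  24..32  m5  (8B, 8-aligned)
  32..40  m8  (8B, 8-aligned)
  40..48  m4  (8B, 8-aligned)
  48..50  d  (2B, 2-aligned)
  50..56  -- padding (6B)
  56..64  f  (8B, 8-aligned)
  64..72  e  (8B, 8-aligned)
  72..73  m15  (1B, 1-aligned)
  73..80  -- tail padding (7B)
  sizeof = 80, alignof = 8
packed(1) layout:
  0..2  c  (2B, 1-aligned)
  2..10  m10  (8B, 1-aligned)
  10..18  g  (8B, 1-aligned)
  18..26  m5  (8B, 1-aligned)
  26..34  m8  (8B, 1-aligned)
  34..42  m4  (8B, 1-aligned)
  42..44  d  (2B, 1-aligned)
  44..52  f  (8B, 1-aligned)
  52..60  e  (8B, 1-aligned)
  60..61  m15  (1B, 1-aligned)
  sizeof = 61, alignof = 1
80 − 61 = 19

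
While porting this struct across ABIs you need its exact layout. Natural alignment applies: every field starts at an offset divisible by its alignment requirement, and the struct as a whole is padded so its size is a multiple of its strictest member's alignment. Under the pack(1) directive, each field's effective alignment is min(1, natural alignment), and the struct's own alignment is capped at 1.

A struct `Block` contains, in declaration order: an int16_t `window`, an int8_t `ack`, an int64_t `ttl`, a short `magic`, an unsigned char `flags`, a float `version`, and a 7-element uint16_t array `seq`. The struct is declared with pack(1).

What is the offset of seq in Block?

18

window at 0 (size 2, align 1) → ends 2
ack at 2 (size 1, align 1) → ends 3
ttl at 3 (size 8, align 1) → ends 11
magic at 11 (size 2, align 1) → ends 13
flags at 13 (size 1, align 1) → ends 14
version at 14 (size 4, align 1) → ends 18
seq at 18 (size 14, align 1) → ends 32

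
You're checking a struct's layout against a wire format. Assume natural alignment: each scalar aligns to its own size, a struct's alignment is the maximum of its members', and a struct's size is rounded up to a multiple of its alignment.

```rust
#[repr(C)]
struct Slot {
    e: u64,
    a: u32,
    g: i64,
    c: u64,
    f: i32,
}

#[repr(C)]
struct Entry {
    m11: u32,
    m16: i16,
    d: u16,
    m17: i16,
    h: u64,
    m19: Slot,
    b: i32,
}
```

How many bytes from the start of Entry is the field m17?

8

Slot: @0: e [8B, align 8] → 8; @8: a [4B, align 4] → 12; +4 pad (align 8); @16: g [8B, align 8] → 24; @24: c [8B, align 8] → 32; @32: f [4B, align 4] → 36; +4 tail pad (align 8); size 40, align 8
@0: m11 [4B, align 4] → 4
@4: m16 [2B, align 2] → 6
@6: d [2B, align 2] → 8
@8: m17 [2B, align 2] → 10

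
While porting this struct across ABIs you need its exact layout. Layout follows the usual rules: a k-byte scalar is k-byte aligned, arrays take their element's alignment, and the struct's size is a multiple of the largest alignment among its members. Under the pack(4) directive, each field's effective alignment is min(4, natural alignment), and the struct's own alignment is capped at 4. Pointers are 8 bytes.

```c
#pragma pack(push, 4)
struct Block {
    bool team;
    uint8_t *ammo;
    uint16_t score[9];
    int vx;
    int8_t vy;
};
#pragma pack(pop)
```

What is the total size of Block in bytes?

0..1  team  (1B, 1-aligned)
1..4  -- padding (3B)
4..12  ammo  (8B, 4-aligned)
12..30  score  (18B, 2-aligned)
30..32  -- padding (2B)
32..36  vx  (4B, 4-aligned)
36..37  vy  (1B, 1-aligned)
37..40  -- tail padding (3B)
sizeof = 40, alignof = 4

40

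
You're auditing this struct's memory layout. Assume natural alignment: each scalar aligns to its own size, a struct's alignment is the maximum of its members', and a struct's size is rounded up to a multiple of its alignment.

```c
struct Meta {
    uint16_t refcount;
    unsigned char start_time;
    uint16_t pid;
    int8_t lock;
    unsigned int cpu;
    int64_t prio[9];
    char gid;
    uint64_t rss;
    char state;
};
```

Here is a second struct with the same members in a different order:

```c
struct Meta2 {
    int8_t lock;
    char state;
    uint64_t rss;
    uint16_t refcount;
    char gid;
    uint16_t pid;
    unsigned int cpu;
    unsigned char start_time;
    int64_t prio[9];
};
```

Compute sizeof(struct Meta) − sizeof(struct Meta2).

8

0..2  refcount  (2B, 2-aligned)
2..3  start_time  (1B, 1-aligned)
3..4  -- padding (1B)
4..6  pid  (2B, 2-aligned)
6..7  lock  (1B, 1-aligned)
7..8  -- padding (1B)
8..12  cpu  (4B, 4-aligned)
12..16  -- padding (4B)
16..88  prio  (72B, 8-aligned)
88..89  gid  (1B, 1-aligned)
89..96  -- padding (7B)
96..104  rss  (8B, 8-aligned)
104..105  state  (1B, 1-aligned)
105..112  -- tail padding (7B)
sizeof = 112, alignof = 8
— Meta2 —
0..1  lock  (1B, 1-aligned)
1..2  state  (1B, 1-aligned)
2..8  -- padding (6B)
8..16  rss  (8B, 8-aligned)
16..18  refcount  (2B, 2-aligned)
18..19  gid  (1B, 1-aligned)
19..20  -- padding (1B)
20..22  pid  (2B, 2-aligned)
22..24  -- padding (2B)
24..28  cpu  (4B, 4-aligned)
28..29  start_time  (1B, 1-aligned)
29..32  -- padding (3B)
32..104  prio  (72B, 8-aligned)
sizeof = 104, alignof = 8
112 − 104 = 8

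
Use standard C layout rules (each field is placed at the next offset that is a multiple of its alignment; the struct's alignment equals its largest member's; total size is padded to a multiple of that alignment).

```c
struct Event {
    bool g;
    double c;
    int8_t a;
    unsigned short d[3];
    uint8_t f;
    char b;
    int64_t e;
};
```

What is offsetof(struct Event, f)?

24

@0: g [1B, align 1] → 1
+7 pad (align 8)
@8: c [8B, align 8] → 16
@16: a [1B, align 1] → 17
+1 pad (align 2)
@18: d [6B, align 2] → 24
@24: f [1B, align 1] → 25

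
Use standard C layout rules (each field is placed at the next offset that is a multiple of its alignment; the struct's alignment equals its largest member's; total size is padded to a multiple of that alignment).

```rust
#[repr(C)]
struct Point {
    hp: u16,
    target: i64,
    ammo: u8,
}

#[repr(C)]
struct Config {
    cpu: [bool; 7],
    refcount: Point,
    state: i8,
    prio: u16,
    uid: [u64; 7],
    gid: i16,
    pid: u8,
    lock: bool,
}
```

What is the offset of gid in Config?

Point: hp at 0 (size 2, align 2) → ends 2; pad 6 to align 8 for target; target at 8 (size 8, align 8) → ends 16; ammo at 16 (size 1, align 1) → ends 17; tail pad 7 to reach multiple of 8; total 24 bytes, alignment 8
cpu at 0 (size 7, align 1) → ends 7
pad 1 to align 8 for refcount
refcount at 8 (size 24, align 8) → ends 32
state at 32 (size 1, align 1) → ends 33
pad 1 to align 2 for prio
prio at 34 (size 2, align 2) → ends 36
pad 4 to align 8 for uid
uid at 40 (size 56, align 8) → ends 96
gid at 96 (size 2, align 2) → ends 98

96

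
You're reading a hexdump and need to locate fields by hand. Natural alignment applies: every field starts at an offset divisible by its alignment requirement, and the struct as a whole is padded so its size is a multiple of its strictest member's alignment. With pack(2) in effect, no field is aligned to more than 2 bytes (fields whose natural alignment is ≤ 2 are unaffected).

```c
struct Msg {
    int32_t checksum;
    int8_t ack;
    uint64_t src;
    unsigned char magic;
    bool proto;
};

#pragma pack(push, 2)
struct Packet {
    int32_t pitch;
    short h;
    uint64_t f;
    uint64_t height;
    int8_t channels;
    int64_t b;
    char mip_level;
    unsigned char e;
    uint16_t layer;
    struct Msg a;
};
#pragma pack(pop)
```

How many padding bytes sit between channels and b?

1

Msg: checksum at 0 (size 4, align 4) → ends 4; ack at 4 (size 1, align 1) → ends 5; pad 3 to align 8 for src; src at 8 (size 8, align 8) → ends 16; magic at 16 (size 1, align 1) → ends 17; proto at 17 (size 1, align 1) → ends 18; tail pad 6 to reach multiple of 8; total 24 bytes, alignment 8
pitch at 0 (size 4, align 2) → ends 4
h at 4 (size 2, align 2) → ends 6
f at 6 (size 8, align 2) → ends 14
height at 14 (size 8, align 2) → ends 22
channels at 22 (size 1, align 1) → ends 23
pad 1 to align 2 for b
b at 24 (size 8, align 2) → ends 32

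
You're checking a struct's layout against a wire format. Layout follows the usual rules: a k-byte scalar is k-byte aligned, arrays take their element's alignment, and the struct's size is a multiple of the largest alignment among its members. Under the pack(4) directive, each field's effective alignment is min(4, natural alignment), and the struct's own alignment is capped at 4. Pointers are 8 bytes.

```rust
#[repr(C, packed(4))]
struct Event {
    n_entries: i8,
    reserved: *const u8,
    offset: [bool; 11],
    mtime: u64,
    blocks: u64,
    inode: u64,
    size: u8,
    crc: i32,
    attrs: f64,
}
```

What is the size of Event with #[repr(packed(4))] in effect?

0..1  n_entries  (1B, 1-aligned)
1..4  -- padding (3B)
4..12  reserved  (8B, 4-aligned)
12..23  offset  (11B, 1-aligned)
23..24  -- padding (1B)
24..32  mtime  (8B, 4-aligned)
32..40  blocks  (8B, 4-aligned)
40..48  inode  (8B, 4-aligned)
48..49  size  (1B, 1-aligned)
49..52  -- padding (3B)
52..56  crc  (4B, 4-aligned)
56..64  attrs  (8B, 4-aligned)
sizeof = 64, alignof = 4

64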